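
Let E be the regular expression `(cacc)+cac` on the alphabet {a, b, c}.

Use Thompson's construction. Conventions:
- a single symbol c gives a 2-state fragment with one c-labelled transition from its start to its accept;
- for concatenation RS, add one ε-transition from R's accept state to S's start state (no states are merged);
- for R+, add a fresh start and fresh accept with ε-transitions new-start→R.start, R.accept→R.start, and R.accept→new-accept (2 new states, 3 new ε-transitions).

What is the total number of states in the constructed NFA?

16

By structural recursion:
Each of the 7 symbol leaves contributes a 2-state fragment.
  cacc — 8 states
  (cacc)+ — 10 states
  (cacc)+cac — 16 states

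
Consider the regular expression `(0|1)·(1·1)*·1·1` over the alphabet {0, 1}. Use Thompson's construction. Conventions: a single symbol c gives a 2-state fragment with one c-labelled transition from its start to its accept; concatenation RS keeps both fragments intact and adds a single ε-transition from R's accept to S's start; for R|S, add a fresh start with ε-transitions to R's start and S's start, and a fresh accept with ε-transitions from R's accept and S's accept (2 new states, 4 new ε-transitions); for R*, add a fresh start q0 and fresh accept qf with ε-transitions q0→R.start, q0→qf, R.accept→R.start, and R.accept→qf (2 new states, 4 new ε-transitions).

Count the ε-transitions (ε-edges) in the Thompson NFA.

Per subexpression:
Each of the 6 symbol leaves contributes 0 ε-transitions.
  0|1 : 4 ε-transitions
  1·1 : 1 ε-transition
  (1·1)* : 5 ε-transitions
  (0|1)·(1·1)*·1·1 : 12 ε-transitions

12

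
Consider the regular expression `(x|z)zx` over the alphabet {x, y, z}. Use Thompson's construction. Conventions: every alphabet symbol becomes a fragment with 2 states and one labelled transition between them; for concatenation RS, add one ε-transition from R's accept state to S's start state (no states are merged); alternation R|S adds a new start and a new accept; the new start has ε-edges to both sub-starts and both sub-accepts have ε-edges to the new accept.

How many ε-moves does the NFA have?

By structural recursion:
Each of the 4 symbol leaves contributes 0 ε-transitions.
  x|z — 4 ε-transitions
  (x|z)zx — 6 ε-transitions

6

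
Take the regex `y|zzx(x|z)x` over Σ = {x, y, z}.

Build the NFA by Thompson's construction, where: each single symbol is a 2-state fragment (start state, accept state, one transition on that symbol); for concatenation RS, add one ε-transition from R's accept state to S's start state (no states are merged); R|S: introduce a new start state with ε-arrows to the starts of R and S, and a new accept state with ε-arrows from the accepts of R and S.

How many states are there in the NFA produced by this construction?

18

Recursing over subexpressions:
Each of the 7 symbol leaves contributes a 2-state fragment.
  x|z : 6 states
  zzx(x|z)x : 14 states
  y|zzx(x|z)x : 18 states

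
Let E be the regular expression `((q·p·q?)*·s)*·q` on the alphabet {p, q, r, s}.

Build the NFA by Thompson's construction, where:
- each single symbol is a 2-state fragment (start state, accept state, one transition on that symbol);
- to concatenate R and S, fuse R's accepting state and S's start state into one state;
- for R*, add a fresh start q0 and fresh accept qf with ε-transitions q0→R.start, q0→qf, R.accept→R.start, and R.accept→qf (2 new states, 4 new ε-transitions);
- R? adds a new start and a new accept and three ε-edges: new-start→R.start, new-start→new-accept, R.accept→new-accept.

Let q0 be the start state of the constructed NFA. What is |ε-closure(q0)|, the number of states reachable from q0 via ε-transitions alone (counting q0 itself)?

Work bottom-up. For each fragment F, track |ε-closure(F.start)| and whether F's accept lies in that closure (i.e. whether F accepts ε). A single-symbol fragment has closure size 1 and does not accept ε.
  q? — new start has ε-edges to the inner start and to the new accept, so |closure| = 2 + 1 = 3
  q·p·q? — same as the first factor's closure: |closure| = 1
  (q·p·q?)* — |closure| = 1 (new start) + 1 (body) + 1 (new accept) = 3
  (q·p·q?)*·s — the left operand accepts ε, so the closure extends into the next operand (the shared merged state is already counted); |closure| = 3 + (1−1) = 3
  ((q·p·q?)*·s)* — |closure| = 1 (new start) + 3 (body) + 1 (new accept) = 5
  ((q·p·q?)*·s)*·q — the left operand accepts ε, so the closure extends into the next operand (the shared merged state is already counted); |closure| = 5 + (1−1) = 5

5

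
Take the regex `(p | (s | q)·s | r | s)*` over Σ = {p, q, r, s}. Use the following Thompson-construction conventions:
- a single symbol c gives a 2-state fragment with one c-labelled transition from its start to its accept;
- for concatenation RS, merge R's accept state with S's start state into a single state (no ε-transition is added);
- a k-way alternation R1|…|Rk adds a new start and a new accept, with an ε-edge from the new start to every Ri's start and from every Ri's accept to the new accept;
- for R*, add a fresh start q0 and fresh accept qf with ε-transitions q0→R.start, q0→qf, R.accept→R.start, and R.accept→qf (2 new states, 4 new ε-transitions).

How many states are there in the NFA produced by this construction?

17

Bottom-up over the parse tree:
Each of the 6 symbol leaves contributes a 2-state fragment.
  s | q : 6 states
  (s | q)·s : 7 states
  p | (s | q)·s | r | s : 15 states
  (p | (s | q)·s | r | s)* : 17 states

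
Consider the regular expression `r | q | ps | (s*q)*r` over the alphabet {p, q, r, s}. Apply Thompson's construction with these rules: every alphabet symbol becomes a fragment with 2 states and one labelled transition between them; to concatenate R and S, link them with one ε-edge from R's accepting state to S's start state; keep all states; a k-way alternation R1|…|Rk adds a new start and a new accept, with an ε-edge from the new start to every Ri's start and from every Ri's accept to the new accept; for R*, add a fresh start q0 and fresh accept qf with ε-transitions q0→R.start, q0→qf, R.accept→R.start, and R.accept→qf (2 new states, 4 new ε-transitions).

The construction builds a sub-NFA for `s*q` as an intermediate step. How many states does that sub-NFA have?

Fragment for `s*q`:
Each of the 2 symbol leaves contributes a 2-state fragment.
  s* : 4 states
  s*q : 6 states

6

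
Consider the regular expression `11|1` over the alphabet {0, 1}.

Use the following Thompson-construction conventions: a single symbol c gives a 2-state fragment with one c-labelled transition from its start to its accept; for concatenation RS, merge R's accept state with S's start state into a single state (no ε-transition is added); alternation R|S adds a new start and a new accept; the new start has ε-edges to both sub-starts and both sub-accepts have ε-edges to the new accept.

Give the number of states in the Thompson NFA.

7

Per subexpression:
Each of the 3 symbol leaves contributes a 2-state fragment.
  11 → 3 states
  11|1 → 7 states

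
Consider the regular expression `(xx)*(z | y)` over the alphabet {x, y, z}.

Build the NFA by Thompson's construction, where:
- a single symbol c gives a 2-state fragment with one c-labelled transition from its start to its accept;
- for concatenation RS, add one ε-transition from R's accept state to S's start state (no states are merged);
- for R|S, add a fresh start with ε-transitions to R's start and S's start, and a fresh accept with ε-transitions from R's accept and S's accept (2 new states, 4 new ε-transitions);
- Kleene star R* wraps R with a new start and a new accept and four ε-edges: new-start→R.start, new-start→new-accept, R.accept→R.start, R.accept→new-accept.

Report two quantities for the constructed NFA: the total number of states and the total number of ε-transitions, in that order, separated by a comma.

12, 10

Bottom-up over the parse tree:
Each of the 4 symbol leaves contributes 2 states and 0 ε-transitions.
  xx = 4 states, 1 ε-transition
  (xx)* = 6 states, 5 ε-transitions
  z | y = 6 states, 4 ε-transitions
  (xx)*(z | y) = 12 states, 10 ε-transitions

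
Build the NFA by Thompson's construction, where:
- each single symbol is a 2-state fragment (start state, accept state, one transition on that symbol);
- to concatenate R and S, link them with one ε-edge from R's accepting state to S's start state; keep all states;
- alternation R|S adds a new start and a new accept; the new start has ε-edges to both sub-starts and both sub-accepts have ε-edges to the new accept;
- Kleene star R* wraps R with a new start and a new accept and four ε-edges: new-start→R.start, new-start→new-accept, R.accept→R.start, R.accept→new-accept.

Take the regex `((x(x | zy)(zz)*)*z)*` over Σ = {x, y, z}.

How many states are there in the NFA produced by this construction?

Bottom-up over the parse tree:
Each of the 7 symbol leaves contributes a 2-state fragment.
  zy = 4 states
  x | zy = 8 states
  zz = 4 states
  (zz)* = 6 states
  x(x | zy)(zz)* = 16 states
  (x(x | zy)(zz)*)* = 18 states
  (x(x | zy)(zz)*)*z = 20 states
  ((x(x | zy)(zz)*)*z)* = 22 states

22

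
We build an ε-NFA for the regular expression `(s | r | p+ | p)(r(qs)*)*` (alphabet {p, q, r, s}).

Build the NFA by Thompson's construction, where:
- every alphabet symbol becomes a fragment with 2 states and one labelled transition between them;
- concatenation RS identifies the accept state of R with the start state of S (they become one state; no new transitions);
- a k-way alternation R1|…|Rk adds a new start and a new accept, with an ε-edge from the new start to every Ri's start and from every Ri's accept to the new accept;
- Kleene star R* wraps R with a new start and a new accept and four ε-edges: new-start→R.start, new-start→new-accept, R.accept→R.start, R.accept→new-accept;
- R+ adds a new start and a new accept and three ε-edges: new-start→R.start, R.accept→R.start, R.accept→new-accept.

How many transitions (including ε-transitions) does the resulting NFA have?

26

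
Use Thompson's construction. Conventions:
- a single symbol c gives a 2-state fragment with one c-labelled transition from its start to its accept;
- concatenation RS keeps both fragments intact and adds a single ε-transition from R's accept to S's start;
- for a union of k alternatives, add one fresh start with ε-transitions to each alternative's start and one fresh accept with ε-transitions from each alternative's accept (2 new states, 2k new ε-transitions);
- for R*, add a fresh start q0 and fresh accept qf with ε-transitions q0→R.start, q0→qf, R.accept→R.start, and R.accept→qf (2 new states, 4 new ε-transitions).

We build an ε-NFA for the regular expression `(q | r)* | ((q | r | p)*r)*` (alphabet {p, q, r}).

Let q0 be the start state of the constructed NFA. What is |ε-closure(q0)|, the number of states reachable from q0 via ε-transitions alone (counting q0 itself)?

16

Compute the ε-closure size of each fragment's start state recursively; a symbol fragment's start has no outgoing ε-edge, so its closure is just itself (size 1).
  q | r : |closure| = 1 + 1 + 1 = 3 (the new accept is not ε-reachable since no branch accepts ε)
  (q | r)* : |closure| = 1 (new start) + 3 (body) + 1 (new accept) = 5
  q | r | p : |closure| = 1 + 1 + 1 + 1 = 4 (the new accept is not ε-reachable since no branch accepts ε)
  (q | r | p)* : the star's fresh start ε-reaches both the body's start and the fresh accept: |closure| = 2 + 4 = 6
  (q | r | p)*r : the left operand accepts ε, so the closure extends into the next operand (via the concat ε-link); |closure| = 6 + 1 = 7
  ((q | r | p)*r)* : new start has ε-edges to the inner start and to the new accept, so |closure| = 2 + 7 = 9
  (q | r)* | ((q | r | p)*r)* : |closure| = 1 (new start) + (5 + 9) + 1 (new accept, since some branch ε-reaches its own accept) = 16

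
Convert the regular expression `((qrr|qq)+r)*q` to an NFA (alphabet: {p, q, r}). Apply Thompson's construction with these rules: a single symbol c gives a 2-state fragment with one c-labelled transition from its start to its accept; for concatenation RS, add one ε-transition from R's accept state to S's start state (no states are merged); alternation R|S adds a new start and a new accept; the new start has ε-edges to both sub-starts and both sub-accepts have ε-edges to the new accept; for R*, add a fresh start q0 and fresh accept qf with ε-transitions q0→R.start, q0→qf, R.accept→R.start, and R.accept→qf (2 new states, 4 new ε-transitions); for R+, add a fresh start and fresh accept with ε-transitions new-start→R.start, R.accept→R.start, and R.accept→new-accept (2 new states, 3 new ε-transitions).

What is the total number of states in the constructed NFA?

20

Building bottom-up:
Each of the 7 symbol leaves contributes a 2-state fragment.
  qrr → 6 states
  qq → 4 states
  qrr|qq → 12 states
  (qrr|qq)+ → 14 states
  (qrr|qq)+r → 16 states
  ((qrr|qq)+r)* → 18 states
  ((qrr|qq)+r)*q → 20 states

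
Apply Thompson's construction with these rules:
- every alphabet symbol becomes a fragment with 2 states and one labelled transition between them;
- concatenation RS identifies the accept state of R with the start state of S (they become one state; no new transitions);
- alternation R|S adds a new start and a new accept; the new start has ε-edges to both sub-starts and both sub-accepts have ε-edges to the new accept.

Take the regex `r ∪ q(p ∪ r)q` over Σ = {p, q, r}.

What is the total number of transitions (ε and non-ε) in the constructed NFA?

13

Bottom-up over the parse tree:
Each of the 5 symbol leaves contributes 1 transition (1 symbol, 0 ε).
  p ∪ r : 6 transitions (2 symbol, 4 ε)
  q(p ∪ r)q : 8 transitions (4 symbol, 4 ε)
  r ∪ q(p ∪ r)q : 13 transitions (5 symbol, 8 ε)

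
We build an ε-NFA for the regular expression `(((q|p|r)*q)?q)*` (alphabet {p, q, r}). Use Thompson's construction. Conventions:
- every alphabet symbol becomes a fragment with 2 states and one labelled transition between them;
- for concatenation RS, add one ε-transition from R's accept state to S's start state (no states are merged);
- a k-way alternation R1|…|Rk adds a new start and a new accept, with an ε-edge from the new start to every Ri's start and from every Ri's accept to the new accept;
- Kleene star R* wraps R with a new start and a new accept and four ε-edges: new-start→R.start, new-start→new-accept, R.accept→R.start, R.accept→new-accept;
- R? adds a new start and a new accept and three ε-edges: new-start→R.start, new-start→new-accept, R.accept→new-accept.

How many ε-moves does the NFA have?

By structural recursion:
Each of the 5 symbol leaves contributes 0 ε-transitions.
  q|p|r = 6 ε-transitions
  (q|p|r)* = 10 ε-transitions
  (q|p|r)*q = 11 ε-transitions
  ((q|p|r)*q)? = 14 ε-transitions
  ((q|p|r)*q)?q = 15 ε-transitions
  (((q|p|r)*q)?q)* = 19 ε-transitions

19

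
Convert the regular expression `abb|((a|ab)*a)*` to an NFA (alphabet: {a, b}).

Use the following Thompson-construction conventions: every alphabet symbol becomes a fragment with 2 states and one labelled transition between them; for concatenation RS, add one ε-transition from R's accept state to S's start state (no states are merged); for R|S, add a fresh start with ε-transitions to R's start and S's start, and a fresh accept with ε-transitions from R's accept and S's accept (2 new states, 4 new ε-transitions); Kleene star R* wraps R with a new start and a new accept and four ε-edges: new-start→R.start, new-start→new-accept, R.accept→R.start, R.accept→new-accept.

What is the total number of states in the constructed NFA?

Recursing over subexpressions:
Each of the 7 symbol leaves contributes a 2-state fragment.
  abb — 6 states
  ab — 4 states
  a|ab — 8 states
  (a|ab)* — 10 states
  (a|ab)*a — 12 states
  ((a|ab)*a)* — 14 states
  abb|((a|ab)*a)* — 22 states

22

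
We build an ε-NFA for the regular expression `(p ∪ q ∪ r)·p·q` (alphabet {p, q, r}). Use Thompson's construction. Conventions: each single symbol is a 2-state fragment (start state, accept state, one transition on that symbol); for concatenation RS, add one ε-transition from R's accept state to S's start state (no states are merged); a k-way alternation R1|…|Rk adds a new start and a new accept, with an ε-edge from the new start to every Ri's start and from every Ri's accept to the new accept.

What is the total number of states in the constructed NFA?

12

By structural recursion:
Each of the 5 symbol leaves contributes a 2-state fragment.
  p ∪ q ∪ r — 8 states
  (p ∪ q ∪ r)·p·q — 12 states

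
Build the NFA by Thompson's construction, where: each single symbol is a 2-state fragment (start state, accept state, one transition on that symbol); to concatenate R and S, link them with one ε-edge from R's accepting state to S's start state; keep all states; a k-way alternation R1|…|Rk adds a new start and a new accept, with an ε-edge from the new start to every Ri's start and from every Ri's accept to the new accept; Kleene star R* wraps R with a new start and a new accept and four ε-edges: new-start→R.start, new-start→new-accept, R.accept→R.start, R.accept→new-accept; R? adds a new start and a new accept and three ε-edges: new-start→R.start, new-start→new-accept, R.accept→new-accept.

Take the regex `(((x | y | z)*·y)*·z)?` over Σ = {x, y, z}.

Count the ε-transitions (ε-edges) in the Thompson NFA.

19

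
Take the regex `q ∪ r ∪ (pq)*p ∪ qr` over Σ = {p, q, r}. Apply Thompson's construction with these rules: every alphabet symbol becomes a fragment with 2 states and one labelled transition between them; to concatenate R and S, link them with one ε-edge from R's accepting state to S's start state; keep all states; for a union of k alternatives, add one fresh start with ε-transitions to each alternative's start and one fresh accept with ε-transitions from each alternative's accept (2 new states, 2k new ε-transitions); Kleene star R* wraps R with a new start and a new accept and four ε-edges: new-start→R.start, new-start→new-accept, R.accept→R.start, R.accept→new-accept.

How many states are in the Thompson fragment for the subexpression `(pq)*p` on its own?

8

Fragment for `(pq)*p`:
Each of the 3 symbol leaves contributes a 2-state fragment.
  pq → 4 states
  (pq)* → 6 states
  (pq)*p → 8 states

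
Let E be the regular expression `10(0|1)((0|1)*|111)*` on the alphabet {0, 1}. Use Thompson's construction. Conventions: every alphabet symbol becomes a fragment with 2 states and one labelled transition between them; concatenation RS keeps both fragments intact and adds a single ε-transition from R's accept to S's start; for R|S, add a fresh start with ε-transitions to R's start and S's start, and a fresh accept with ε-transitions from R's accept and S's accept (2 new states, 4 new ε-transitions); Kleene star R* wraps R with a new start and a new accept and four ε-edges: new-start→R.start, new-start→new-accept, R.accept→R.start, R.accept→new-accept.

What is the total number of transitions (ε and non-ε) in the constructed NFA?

Per subexpression:
Each of the 9 symbol leaves contributes 1 transition (1 symbol, 0 ε).
  0|1 → 6 transitions (2 symbol, 4 ε)
  0|1 → 6 transitions (2 symbol, 4 ε)
  (0|1)* → 10 transitions (2 symbol, 8 ε)
  111 → 5 transitions (3 symbol, 2 ε)
  (0|1)*|111 → 19 transitions (5 symbol, 14 ε)
  ((0|1)*|111)* → 23 transitions (5 symbol, 18 ε)
  10(0|1)((0|1)*|111)* → 34 transitions (9 symbol, 25 ε)

34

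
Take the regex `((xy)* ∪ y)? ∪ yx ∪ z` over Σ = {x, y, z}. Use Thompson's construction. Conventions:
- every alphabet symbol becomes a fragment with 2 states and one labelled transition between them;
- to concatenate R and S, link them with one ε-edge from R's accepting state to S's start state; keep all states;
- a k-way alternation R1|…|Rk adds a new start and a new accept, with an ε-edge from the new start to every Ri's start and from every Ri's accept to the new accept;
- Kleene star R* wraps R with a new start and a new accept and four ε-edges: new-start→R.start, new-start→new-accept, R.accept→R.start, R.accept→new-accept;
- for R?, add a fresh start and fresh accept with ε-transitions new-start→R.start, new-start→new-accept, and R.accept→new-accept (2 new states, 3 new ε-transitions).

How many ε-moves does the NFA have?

Per subexpression:
Each of the 6 symbol leaves contributes 0 ε-transitions.
  xy = 1 ε-transition
  (xy)* = 5 ε-transitions
  (xy)* ∪ y = 9 ε-transitions
  ((xy)* ∪ y)? = 12 ε-transitions
  yx = 1 ε-transition
  ((xy)* ∪ y)? ∪ yx ∪ z = 19 ε-transitions

19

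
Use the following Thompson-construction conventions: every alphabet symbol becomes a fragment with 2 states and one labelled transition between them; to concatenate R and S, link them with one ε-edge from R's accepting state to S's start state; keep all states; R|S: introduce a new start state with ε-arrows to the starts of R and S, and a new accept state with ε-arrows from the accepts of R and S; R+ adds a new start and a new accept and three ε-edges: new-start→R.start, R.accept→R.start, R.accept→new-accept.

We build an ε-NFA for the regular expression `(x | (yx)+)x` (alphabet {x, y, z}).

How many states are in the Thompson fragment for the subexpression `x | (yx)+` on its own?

10

Fragment for `x | (yx)+`:
Each of the 3 symbol leaves contributes a 2-state fragment.
  yx : 4 states
  (yx)+ : 6 states
  x | (yx)+ : 10 states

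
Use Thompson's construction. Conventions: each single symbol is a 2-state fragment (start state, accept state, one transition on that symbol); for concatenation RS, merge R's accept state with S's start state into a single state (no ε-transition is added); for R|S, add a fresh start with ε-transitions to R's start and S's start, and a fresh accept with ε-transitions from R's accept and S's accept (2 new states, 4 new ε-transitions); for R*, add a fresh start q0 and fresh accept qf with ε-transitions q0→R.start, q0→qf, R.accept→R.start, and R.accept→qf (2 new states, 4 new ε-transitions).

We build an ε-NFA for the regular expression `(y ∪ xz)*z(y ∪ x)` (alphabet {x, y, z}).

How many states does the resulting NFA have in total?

By structural recursion:
Each of the 6 symbol leaves contributes a 2-state fragment.
  xz → 3 states
  y ∪ xz → 7 states
  (y ∪ xz)* → 9 states
  y ∪ x → 6 states
  (y ∪ xz)*z(y ∪ x) → 15 states

15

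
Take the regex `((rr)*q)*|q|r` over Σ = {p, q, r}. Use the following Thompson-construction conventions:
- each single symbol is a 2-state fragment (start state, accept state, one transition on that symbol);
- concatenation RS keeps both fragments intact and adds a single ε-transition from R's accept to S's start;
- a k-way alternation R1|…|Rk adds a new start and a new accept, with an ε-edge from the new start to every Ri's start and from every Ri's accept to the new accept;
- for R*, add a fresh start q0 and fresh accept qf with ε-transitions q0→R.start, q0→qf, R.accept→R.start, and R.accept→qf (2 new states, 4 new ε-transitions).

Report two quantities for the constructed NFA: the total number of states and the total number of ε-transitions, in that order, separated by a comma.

16, 16

Bottom-up over the parse tree:
Each of the 5 symbol leaves contributes 2 states and 0 ε-transitions.
  rr — 4 states, 1 ε-transition
  (rr)* — 6 states, 5 ε-transitions
  (rr)*q — 8 states, 6 ε-transitions
  ((rr)*q)* — 10 states, 10 ε-transitions
  ((rr)*q)*|q|r — 16 states, 16 ε-transitions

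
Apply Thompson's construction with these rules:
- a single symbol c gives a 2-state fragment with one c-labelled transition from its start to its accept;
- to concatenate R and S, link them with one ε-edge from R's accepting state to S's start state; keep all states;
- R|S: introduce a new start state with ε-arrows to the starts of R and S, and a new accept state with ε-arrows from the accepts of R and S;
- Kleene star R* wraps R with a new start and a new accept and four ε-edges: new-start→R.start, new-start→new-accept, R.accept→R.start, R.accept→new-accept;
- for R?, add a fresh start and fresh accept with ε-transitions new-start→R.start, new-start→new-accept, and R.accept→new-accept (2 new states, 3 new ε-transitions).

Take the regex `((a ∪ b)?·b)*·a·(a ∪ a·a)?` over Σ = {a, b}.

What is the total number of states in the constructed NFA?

Per subexpression:
Each of the 7 symbol leaves contributes a 2-state fragment.
  a ∪ b = 6 states
  (a ∪ b)? = 8 states
  (a ∪ b)?·b = 10 states
  ((a ∪ b)?·b)* = 12 states
  a·a = 4 states
  a ∪ a·a = 8 states
  (a ∪ a·a)? = 10 states
  ((a ∪ b)?·b)*·a·(a ∪ a·a)? = 24 states

24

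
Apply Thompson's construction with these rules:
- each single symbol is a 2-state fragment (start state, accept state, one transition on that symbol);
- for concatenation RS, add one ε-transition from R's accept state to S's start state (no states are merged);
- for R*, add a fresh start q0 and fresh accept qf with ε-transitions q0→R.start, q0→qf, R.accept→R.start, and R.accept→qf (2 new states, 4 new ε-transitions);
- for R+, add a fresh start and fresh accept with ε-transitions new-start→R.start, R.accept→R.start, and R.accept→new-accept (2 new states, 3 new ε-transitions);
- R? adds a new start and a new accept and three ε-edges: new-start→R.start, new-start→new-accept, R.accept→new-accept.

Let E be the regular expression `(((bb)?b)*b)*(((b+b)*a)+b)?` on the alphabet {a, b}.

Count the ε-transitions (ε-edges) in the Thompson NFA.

By structural recursion:
Each of the 8 symbol leaves contributes 0 ε-transitions.
  bb — 1 ε-transition
  (bb)? — 4 ε-transitions
  (bb)?b — 5 ε-transitions
  ((bb)?b)* — 9 ε-transitions
  ((bb)?b)*b — 10 ε-transitions
  (((bb)?b)*b)* — 14 ε-transitions
  b+ — 3 ε-transitions
  b+b — 4 ε-transitions
  (b+b)* — 8 ε-transitions
  (b+b)*a — 9 ε-transitions
  ((b+b)*a)+ — 12 ε-transitions
  ((b+b)*a)+b — 13 ε-transitions
  (((b+b)*a)+b)? — 16 ε-transitions
  (((bb)?b)*b)*(((b+b)*a)+b)? — 31 ε-transitions

31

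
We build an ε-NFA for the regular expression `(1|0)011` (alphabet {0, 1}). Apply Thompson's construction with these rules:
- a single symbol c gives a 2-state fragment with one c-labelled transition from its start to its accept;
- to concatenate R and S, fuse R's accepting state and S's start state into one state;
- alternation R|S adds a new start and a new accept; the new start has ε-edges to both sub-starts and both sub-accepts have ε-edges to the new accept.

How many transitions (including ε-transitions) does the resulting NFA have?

By structural recursion:
Each of the 5 symbol leaves contributes 1 transition (1 symbol, 0 ε).
  1|0 — 6 transitions (2 symbol, 4 ε)
  (1|0)011 — 9 transitions (5 symbol, 4 ε)

9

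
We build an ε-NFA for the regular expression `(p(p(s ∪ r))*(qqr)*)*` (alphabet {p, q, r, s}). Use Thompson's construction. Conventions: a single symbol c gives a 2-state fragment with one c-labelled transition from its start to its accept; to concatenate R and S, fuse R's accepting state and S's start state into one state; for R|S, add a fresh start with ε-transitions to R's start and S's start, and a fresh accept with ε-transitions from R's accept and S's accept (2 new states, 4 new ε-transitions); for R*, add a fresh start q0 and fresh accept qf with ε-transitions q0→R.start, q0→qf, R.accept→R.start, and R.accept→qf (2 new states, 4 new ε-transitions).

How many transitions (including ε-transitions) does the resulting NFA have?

Bottom-up over the parse tree:
Each of the 7 symbol leaves contributes 1 transition (1 symbol, 0 ε).
  s ∪ r = 6 transitions (2 symbol, 4 ε)
  p(s ∪ r) = 7 transitions (3 symbol, 4 ε)
  (p(s ∪ r))* = 11 transitions (3 symbol, 8 ε)
  qqr = 3 transitions (3 symbol, 0 ε)
  (qqr)* = 7 transitions (3 symbol, 4 ε)
  p(p(s ∪ r))*(qqr)* = 19 transitions (7 symbol, 12 ε)
  (p(p(s ∪ r))*(qqr)*)* = 23 transitions (7 symbol, 16 ε)

23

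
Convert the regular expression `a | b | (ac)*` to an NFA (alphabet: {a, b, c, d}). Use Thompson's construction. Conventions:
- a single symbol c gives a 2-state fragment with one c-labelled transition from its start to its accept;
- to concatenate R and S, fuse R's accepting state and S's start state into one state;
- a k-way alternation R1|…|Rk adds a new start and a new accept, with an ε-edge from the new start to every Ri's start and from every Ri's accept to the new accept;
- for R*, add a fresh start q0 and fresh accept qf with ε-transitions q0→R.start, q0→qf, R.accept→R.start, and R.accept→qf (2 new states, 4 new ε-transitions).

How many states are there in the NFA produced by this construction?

11

Bottom-up over the parse tree:
Each of the 4 symbol leaves contributes a 2-state fragment.
  ac = 3 states
  (ac)* = 5 states
  a | b | (ac)* = 11 states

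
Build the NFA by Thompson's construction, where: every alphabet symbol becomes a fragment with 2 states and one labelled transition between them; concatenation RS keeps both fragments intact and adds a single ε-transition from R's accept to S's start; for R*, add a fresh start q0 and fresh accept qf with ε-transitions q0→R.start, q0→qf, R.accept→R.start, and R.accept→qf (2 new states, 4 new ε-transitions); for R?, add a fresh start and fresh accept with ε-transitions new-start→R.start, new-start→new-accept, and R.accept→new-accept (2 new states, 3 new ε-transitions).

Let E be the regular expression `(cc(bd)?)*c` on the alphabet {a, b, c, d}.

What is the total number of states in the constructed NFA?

14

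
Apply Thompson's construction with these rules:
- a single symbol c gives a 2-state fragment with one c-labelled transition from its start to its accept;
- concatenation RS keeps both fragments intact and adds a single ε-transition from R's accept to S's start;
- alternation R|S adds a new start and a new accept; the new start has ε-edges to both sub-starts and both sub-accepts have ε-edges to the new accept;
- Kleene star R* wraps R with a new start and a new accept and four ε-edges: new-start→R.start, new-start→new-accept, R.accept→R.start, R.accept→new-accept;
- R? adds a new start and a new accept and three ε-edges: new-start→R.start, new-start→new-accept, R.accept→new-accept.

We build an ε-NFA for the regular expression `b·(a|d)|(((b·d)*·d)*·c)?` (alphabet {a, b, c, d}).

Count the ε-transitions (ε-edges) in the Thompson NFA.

Building bottom-up:
Each of the 7 symbol leaves contributes 0 ε-transitions.
  a|d — 4 ε-transitions
  b·(a|d) — 5 ε-transitions
  b·d — 1 ε-transition
  (b·d)* — 5 ε-transitions
  (b·d)*·d — 6 ε-transitions
  ((b·d)*·d)* — 10 ε-transitions
  ((b·d)*·d)*·c — 11 ε-transitions
  (((b·d)*·d)*·c)? — 14 ε-transitions
  b·(a|d)|(((b·d)*·d)*·c)? — 23 ε-transitions

23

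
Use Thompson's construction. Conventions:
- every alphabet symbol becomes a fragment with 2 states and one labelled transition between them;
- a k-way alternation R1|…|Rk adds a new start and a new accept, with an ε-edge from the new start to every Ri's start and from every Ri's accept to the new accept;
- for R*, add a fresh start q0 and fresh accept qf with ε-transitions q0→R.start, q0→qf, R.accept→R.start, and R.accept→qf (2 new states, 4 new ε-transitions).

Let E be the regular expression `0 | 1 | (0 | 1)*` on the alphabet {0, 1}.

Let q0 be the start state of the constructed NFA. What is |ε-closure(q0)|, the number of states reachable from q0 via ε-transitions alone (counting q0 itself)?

Let C(F) = |ε-closure(F.start)| within fragment F, and note whether F accepts ε. Symbol fragments have C = 1 and do not accept ε. Then:
  0 | 1 : C = 1 + 1 + 1 = 3 (the new accept is not ε-reachable since no branch accepts ε)
  (0 | 1)* : new start has ε-edges to the inner start and to the new accept, so C = 2 + 3 = 5
  0 | 1 | (0 | 1)* : new start ε-reaches every alternative's start; at least one alternative accepts ε, so the union's new accept is reached too: C = 1 + 1 + 1 + 5 + 1 = 9

9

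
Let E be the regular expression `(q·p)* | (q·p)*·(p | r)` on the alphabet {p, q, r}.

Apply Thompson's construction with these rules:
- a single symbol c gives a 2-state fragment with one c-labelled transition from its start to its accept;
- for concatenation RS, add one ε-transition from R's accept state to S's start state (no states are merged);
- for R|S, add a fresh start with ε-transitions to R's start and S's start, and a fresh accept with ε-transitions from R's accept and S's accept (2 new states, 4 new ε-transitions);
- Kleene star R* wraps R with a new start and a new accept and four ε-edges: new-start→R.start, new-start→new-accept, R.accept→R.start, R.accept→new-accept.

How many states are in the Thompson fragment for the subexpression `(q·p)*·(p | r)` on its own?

12

Fragment for `(q·p)*·(p | r)`:
Each of the 4 symbol leaves contributes a 2-state fragment.
  q·p — 4 states
  (q·p)* — 6 states
  p | r — 6 states
  (q·p)*·(p | r) — 12 states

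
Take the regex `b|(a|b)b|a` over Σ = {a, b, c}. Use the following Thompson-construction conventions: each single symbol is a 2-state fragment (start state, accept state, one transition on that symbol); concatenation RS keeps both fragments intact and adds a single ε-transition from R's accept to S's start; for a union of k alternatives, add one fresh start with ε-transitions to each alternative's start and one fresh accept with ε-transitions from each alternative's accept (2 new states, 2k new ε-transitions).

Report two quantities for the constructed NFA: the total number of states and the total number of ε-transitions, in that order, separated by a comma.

14, 11

Building bottom-up:
Each of the 5 symbol leaves contributes 2 states and 0 ε-transitions.
  a|b = 6 states, 4 ε-transitions
  (a|b)b = 8 states, 5 ε-transitions
  b|(a|b)b|a = 14 states, 11 ε-transitions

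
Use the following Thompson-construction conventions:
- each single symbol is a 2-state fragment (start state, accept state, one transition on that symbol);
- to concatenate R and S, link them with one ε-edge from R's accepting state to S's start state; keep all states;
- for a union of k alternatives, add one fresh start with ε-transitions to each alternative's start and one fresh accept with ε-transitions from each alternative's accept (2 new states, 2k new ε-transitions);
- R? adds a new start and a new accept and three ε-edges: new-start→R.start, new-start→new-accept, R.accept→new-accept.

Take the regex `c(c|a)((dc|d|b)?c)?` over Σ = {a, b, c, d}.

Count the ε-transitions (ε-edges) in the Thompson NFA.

By structural recursion:
Each of the 8 symbol leaves contributes 0 ε-transitions.
  c|a — 4 ε-transitions
  dc — 1 ε-transition
  dc|d|b — 7 ε-transitions
  (dc|d|b)? — 10 ε-transitions
  (dc|d|b)?c — 11 ε-transitions
  ((dc|d|b)?c)? — 14 ε-transitions
  c(c|a)((dc|d|b)?c)? — 20 ε-transitions

20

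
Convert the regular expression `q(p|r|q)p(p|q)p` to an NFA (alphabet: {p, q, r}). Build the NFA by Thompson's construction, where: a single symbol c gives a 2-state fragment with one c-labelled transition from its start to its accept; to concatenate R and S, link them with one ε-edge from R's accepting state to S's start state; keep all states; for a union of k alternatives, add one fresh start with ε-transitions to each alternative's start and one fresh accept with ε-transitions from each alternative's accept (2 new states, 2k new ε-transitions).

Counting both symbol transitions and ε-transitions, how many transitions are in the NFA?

22

Recursing over subexpressions:
Each of the 8 symbol leaves contributes 1 transition (1 symbol, 0 ε).
  p|r|q — 9 transitions (3 symbol, 6 ε)
  p|q — 6 transitions (2 symbol, 4 ε)
  q(p|r|q)p(p|q)p — 22 transitions (8 symbol, 14 ε)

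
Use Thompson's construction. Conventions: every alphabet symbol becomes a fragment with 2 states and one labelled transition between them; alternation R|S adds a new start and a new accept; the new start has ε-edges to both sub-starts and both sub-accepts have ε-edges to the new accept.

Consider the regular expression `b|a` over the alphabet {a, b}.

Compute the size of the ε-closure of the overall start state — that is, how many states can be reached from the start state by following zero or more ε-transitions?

3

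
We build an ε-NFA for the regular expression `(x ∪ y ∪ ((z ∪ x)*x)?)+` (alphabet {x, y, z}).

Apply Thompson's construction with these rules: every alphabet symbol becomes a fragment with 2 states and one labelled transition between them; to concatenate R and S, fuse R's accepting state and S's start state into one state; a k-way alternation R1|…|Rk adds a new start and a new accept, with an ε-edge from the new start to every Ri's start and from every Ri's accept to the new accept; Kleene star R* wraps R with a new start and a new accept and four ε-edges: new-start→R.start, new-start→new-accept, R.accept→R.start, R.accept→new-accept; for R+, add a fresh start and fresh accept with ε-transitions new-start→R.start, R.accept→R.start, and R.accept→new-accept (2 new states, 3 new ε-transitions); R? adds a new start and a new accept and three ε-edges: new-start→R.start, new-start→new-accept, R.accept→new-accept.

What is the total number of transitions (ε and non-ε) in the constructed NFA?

25

Recursing over subexpressions:
Each of the 5 symbol leaves contributes 1 transition (1 symbol, 0 ε).
  z ∪ x : 6 transitions (2 symbol, 4 ε)
  (z ∪ x)* : 10 transitions (2 symbol, 8 ε)
  (z ∪ x)*x : 11 transitions (3 symbol, 8 ε)
  ((z ∪ x)*x)? : 14 transitions (3 symbol, 11 ε)
  x ∪ y ∪ ((z ∪ x)*x)? : 22 transitions (5 symbol, 17 ε)
  (x ∪ y ∪ ((z ∪ x)*x)?)+ : 25 transitions (5 symbol, 20 ε)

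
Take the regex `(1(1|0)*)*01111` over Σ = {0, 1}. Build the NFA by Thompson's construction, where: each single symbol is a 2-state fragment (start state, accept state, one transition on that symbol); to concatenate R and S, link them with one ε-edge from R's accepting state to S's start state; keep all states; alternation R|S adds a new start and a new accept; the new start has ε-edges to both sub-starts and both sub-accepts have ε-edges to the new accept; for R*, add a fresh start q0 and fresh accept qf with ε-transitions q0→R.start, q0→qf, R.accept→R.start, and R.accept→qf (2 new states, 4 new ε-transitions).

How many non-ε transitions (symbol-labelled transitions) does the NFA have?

By structural recursion:
Each of the 8 symbol leaves contributes exactly 1 symbol transition.
  1|0 → 2 symbol transitions
  (1|0)* → 2 symbol transitions
  1(1|0)* → 3 symbol transitions
  (1(1|0)*)* → 3 symbol transitions
  (1(1|0)*)*01111 → 8 symbol transitions

8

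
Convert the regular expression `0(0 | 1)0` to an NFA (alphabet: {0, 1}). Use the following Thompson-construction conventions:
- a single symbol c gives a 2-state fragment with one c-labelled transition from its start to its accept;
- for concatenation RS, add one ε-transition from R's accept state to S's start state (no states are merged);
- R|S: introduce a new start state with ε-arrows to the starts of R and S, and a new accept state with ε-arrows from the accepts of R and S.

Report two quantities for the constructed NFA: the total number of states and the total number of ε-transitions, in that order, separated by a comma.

Per subexpression:
Each of the 4 symbol leaves contributes 2 states and 0 ε-transitions.
  0 | 1 = 6 states, 4 ε-transitions
  0(0 | 1)0 = 10 states, 6 ε-transitions

10, 6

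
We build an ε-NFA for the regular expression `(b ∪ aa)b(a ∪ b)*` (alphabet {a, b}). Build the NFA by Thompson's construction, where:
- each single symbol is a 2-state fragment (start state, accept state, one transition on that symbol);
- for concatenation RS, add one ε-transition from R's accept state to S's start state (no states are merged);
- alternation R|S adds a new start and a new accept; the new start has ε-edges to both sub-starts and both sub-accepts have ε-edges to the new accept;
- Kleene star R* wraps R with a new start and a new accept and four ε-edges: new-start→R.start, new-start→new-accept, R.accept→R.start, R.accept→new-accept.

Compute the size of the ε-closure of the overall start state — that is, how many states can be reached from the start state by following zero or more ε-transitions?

3

Let C(F) = |ε-closure(F.start)| within fragment F, and note whether F accepts ε. Symbol fragments have C = 1 and do not accept ε. Then:
  aa : |ε-closure| equals the left operand's closure size = 1 (its accept is not ε-reachable, so the closure stops there)
  b ∪ aa : |ε-closure| = 1 + 1 + 1 = 3 (the new accept is not ε-reachable since no branch accepts ε)
  a ∪ b : |ε-closure| = 1 + 1 + 1 = 3 (the new accept is not ε-reachable since no branch accepts ε)
  (a ∪ b)* : the star's fresh start ε-reaches both the body's start and the fresh accept: |ε-closure| = 2 + 3 = 5
  (b ∪ aa)b(a ∪ b)* : |ε-closure| equals the left operand's closure size = 3 (its accept is not ε-reachable, so the closure stops there)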